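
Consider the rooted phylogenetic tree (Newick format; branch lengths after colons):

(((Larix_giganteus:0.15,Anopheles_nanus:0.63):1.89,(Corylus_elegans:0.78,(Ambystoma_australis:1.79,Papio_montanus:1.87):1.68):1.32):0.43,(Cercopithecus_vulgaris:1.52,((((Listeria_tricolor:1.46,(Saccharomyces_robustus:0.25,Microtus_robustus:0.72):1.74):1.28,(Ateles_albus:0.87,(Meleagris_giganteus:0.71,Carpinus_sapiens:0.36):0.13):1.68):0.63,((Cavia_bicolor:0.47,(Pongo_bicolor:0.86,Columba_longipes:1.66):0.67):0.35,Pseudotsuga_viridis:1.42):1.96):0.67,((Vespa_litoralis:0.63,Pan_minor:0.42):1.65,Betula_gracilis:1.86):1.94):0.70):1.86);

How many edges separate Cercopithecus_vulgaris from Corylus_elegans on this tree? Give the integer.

The MRCA of Cercopithecus_vulgaris and Corylus_elegans is the root of the tree.
From Cercopithecus_vulgaris up to that node: 2 branches. From Corylus_elegans up to the same node: 3 branches. Total: 2 + 3 = 5.

5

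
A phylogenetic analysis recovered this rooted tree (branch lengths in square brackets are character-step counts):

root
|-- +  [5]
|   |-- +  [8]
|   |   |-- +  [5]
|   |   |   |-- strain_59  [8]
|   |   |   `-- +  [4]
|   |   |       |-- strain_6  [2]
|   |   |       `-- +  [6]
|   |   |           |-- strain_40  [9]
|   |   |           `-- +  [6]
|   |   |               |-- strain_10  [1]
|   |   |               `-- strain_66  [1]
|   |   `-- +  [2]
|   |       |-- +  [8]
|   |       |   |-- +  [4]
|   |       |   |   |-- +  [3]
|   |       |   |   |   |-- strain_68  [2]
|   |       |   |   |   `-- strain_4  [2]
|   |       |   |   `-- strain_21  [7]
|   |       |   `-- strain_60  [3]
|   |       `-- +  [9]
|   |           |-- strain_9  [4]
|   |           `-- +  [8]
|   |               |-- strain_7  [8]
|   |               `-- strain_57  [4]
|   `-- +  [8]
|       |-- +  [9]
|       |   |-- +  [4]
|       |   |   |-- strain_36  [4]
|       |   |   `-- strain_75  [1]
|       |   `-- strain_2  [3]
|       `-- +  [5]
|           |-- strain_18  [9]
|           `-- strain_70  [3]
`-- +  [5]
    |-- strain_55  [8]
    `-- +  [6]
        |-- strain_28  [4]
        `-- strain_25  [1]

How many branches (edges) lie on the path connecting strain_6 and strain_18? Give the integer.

The MRCA of strain_6 and strain_18 is the node subtending (((strain_59,(strain_6,(strain_40,(strain_10,strain_66)))),((((strain_68,strain_4),strain_21),strain_60),(strain_9,(strain_7,strain_57)))),(((strain_36,strain_75),strain_2),(strain_18,strain_70))).
From strain_6 up to that node: 4 branches. From strain_18 up to the same node: 3 branches. Total: 4 + 3 = 7.

7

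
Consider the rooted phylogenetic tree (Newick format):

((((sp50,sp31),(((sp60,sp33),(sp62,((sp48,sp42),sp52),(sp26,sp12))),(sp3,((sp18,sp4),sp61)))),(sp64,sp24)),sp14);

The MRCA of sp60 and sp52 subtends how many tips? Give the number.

The MRCA of sp60 and sp52 is the node subtending ((sp60,sp33),(sp62,((sp48,sp42),sp52),(sp26,sp12))).
That clade contains 8 terminal taxa: sp12, sp26, sp33, sp42, sp48, sp52, sp60, sp62.

8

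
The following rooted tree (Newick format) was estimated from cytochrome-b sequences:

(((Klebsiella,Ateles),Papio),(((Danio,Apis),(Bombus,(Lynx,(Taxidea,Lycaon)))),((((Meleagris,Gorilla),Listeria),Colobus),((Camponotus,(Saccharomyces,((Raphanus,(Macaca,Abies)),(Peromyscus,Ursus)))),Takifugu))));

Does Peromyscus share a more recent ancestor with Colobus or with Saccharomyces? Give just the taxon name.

Saccharomyces

The MRCA of Peromyscus and Saccharomyces subtends (Saccharomyces,((Raphanus,(Macaca,Abies)),(Peromyscus,Ursus))) (6 taxa).
The MRCA of Peromyscus and Colobus subtends ((((Meleagris,Gorilla),Listeria),Colobus),((Camponotus,(Saccharomyces,((Raphanus,(Macaca,Abies)),(Peromyscus,Ursus)))),Takifugu)) (12 taxa).
The first is nested inside the second, so Peromyscus shares a more recent common ancestor with Saccharomyces.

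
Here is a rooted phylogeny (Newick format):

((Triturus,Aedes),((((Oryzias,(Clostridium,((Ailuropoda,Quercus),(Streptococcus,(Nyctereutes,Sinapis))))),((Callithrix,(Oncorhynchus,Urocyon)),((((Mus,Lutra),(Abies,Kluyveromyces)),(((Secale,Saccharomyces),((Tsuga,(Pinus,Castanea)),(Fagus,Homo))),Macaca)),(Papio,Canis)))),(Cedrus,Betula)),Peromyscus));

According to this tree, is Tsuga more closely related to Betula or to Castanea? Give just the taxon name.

The MRCA of Tsuga and Castanea subtends (Tsuga,(Pinus,Castanea)) (3 taxa).
The MRCA of Tsuga and Betula subtends (((Oryzias,(Clostridium,((Ailuropoda,Quercus),(Streptococcus,(Nyctereutes,Sinapis))))),((Callithrix,(Oncorhynchus,Urocyon)),((((Mus,Lutra),(Abies,Kluyveromyces)),(((Secale,Saccharomyces),((Tsuga,(Pinus,Castanea)),(Fagus,Homo))),Macaca)),(Papio,Canis)))),(Cedrus,Betula)) (26 taxa).
The first is nested inside the second, so Tsuga shares a more recent common ancestor with Castanea.

Castanea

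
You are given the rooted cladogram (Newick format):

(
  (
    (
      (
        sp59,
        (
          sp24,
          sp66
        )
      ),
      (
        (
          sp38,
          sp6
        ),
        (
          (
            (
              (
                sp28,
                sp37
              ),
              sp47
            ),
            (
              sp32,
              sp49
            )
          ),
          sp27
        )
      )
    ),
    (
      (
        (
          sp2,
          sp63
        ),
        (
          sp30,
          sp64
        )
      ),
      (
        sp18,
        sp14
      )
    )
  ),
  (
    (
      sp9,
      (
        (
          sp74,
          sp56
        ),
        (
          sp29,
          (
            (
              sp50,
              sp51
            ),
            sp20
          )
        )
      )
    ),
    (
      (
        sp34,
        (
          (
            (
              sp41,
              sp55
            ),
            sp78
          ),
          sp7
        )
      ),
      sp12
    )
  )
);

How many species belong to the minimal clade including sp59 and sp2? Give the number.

The MRCA of sp59 and sp2 is the node subtending (((sp59,(sp24,sp66)),((sp38,sp6),((((sp28,sp37),sp47),(sp32,sp49)),sp27))),(((sp2,sp63),(sp30,sp64)),(sp18,sp14))).
That clade contains 17 terminal taxa: sp14, sp18, sp2, sp24, sp27, sp28, sp30, sp32, sp37, sp38, sp47, sp49, sp59, sp6, sp63, sp64, sp66.

17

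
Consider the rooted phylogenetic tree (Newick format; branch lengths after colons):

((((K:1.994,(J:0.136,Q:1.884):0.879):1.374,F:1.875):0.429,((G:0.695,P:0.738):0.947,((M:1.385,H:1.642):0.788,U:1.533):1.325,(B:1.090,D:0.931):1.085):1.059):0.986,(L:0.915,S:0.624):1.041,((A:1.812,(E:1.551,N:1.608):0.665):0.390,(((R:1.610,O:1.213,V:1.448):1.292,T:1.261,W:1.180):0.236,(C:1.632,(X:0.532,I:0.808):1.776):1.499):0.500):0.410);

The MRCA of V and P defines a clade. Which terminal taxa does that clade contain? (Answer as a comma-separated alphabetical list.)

A, B, C, D, E, F, G, H, I, J, K, L, M, N, O, P, Q, R, S, T, U, V, W, X

Tracing V: it sits inside (R,O,V).
Tracing P: it sits inside (G,P).
The smallest clade enclosing both is the whole tree (their MRCA is the root), so the answer is all 24 tips in alphabetical order.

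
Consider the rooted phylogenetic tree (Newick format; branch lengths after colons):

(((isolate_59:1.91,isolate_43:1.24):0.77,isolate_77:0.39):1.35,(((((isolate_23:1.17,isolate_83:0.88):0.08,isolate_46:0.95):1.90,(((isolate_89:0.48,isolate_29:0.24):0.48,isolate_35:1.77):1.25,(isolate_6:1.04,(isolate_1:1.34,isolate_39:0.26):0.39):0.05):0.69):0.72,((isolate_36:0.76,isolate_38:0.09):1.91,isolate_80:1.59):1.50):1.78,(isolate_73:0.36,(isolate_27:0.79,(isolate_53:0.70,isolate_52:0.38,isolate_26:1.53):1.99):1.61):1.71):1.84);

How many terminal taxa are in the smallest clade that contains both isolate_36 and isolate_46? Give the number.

The MRCA of isolate_36 and isolate_46 is the node subtending ((((isolate_23,isolate_83),isolate_46),(((isolate_89,isolate_29),isolate_35),(isolate_6,(isolate_1,isolate_39)))),((isolate_36,isolate_38),isolate_80)).
That clade contains 12 terminal taxa: isolate_1, isolate_23, isolate_29, isolate_35, isolate_36, isolate_38, isolate_39, isolate_46, isolate_6, isolate_80, isolate_83, isolate_89.

12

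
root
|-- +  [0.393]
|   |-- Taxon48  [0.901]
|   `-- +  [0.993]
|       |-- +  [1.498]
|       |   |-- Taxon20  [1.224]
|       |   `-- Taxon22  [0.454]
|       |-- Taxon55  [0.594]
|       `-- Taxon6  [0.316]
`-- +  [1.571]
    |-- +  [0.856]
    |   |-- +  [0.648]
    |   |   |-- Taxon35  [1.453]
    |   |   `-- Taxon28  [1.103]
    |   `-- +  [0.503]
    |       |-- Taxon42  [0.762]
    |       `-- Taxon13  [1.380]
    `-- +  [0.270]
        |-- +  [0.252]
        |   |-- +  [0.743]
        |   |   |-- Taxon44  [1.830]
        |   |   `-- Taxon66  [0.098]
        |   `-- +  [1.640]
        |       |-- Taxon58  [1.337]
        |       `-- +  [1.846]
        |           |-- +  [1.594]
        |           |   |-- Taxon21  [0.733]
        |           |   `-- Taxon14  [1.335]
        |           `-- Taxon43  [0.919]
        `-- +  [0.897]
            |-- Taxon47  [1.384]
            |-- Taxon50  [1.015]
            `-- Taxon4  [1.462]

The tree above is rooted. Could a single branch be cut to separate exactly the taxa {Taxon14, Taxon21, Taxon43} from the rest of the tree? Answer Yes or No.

The most recent common ancestor of these taxa subtends ((Taxon21,Taxon14),Taxon43).
That clade has exactly 3 tips — every listed taxon and nothing else — so the group is monophyletic.

Yes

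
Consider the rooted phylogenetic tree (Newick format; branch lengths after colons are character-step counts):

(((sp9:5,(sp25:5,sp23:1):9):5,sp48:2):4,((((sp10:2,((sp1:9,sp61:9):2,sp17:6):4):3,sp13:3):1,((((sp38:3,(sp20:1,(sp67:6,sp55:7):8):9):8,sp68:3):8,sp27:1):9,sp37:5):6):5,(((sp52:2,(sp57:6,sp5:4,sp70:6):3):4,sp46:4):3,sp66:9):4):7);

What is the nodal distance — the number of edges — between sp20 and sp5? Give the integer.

The MRCA of sp20 and sp5 is the node subtending ((((sp10,((sp1,sp61),sp17)),sp13),((((sp38,(sp20,(sp67,sp55))),sp68),sp27),sp37)),(((sp52,(sp57,sp5,sp70)),sp46),sp66)).
From sp20 up to that node: 7 branches. From sp5 up to the same node: 5 branches. Total: 7 + 5 = 12.

12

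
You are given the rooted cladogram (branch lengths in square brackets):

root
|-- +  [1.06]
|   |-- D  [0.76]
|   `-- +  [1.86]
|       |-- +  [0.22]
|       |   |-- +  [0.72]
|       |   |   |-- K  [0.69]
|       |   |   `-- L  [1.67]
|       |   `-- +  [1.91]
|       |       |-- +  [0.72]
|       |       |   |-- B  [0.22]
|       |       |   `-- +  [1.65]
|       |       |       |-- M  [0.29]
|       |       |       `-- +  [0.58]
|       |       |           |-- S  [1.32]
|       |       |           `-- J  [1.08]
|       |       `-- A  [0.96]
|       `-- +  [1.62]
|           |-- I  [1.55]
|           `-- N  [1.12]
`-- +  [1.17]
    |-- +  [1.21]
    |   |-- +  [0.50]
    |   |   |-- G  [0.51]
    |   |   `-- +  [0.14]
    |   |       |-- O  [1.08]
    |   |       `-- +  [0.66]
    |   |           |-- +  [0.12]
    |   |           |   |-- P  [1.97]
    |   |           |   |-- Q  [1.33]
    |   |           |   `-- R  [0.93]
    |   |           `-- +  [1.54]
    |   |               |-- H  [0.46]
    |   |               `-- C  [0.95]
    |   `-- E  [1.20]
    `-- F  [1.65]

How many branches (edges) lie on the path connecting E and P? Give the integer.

6

The MRCA of E and P is the node subtending ((G,(O,((P,Q,R),(H,C)))),E).
From E up to that node: 1 branch. From P up to the same node: 5 branches. Total: 1 + 5 = 6.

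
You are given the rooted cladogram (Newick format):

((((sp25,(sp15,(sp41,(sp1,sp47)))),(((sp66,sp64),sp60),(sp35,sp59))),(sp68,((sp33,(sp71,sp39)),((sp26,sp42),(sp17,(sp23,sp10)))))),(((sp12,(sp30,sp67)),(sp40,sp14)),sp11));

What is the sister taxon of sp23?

sp23 attaches to the tree at the node subtending (sp23,sp10).
The other lineage descending from that same node — the sister group — is the single tip sp10.

sp10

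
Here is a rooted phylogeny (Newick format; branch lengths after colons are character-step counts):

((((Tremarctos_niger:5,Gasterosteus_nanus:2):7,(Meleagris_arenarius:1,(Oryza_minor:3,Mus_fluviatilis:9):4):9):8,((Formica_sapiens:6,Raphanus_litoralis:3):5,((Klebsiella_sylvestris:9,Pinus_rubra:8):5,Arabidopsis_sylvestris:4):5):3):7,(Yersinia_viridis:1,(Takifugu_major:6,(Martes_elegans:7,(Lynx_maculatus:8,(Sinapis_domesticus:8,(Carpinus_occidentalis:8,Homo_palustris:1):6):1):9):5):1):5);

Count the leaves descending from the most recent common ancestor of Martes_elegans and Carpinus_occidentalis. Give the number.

The MRCA of Martes_elegans and Carpinus_occidentalis is the node subtending (Martes_elegans,(Lynx_maculatus,(Sinapis_domesticus,(Carpinus_occidentalis,Homo_palustris)))).
That clade contains 5 terminal taxa: Carpinus_occidentalis, Homo_palustris, Lynx_maculatus, Martes_elegans, Sinapis_domesticus.

5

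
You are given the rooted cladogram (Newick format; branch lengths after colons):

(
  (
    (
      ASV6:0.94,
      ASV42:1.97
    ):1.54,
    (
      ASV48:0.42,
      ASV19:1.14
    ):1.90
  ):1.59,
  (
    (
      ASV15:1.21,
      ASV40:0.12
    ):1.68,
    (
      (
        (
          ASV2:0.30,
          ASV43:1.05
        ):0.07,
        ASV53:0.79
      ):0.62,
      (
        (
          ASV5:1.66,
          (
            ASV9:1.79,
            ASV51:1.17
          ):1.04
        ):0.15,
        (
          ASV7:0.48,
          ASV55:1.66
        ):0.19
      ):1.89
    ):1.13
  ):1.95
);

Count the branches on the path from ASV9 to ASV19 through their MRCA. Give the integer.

The MRCA of ASV9 and ASV19 is the root of the tree.
From ASV9 up to that node: 6 branches. From ASV19 up to the same node: 3 branches. Total: 6 + 3 = 9.

9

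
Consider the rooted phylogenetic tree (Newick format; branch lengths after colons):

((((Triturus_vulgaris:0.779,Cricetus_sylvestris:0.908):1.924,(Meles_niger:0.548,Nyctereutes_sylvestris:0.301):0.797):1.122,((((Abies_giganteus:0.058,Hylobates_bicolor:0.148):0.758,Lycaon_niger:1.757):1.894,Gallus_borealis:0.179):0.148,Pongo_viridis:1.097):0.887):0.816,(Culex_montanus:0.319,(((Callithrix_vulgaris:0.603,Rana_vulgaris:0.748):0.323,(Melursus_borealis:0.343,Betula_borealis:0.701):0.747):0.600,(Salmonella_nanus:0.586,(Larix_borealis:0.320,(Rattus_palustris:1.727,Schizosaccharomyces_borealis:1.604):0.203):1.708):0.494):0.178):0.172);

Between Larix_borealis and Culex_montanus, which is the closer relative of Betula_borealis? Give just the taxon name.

Larix_borealis

The MRCA of Betula_borealis and Larix_borealis subtends (((Callithrix_vulgaris,Rana_vulgaris),(Melursus_borealis,Betula_borealis)),(Salmonella_nanus,(Larix_borealis,(Rattus_palustris,Schizosaccharomyces_borealis)))) (8 taxa).
The MRCA of Betula_borealis and Culex_montanus subtends (Culex_montanus,(((Callithrix_vulgaris,Rana_vulgaris),(Melursus_borealis,Betula_borealis)),(Salmonella_nanus,(Larix_borealis,(Rattus_palustris,Schizosaccharomyces_borealis))))) (9 taxa).
The first is nested inside the second, so Betula_borealis shares a more recent common ancestor with Larix_borealis.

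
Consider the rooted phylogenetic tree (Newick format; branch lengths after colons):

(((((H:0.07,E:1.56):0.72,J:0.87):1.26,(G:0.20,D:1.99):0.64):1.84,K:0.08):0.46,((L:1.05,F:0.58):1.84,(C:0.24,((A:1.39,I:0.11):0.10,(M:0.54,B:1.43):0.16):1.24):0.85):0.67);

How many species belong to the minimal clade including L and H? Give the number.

The MRCA of L and H is the root, so the clade is the entire tree.
That clade contains 13 terminal taxa: A, B, C, D, E, F, G, H, I, J, K, L, M.

13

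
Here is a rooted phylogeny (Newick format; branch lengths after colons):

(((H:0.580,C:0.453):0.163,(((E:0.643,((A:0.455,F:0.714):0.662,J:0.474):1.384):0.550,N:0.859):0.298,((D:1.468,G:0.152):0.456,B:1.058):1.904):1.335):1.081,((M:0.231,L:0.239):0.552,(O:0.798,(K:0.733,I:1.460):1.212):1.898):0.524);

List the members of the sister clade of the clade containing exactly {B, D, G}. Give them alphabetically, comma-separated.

A, E, F, J, N

The clade containing exactly {B, D, G} attaches to the tree at the node subtending (((E,((A,F),J)),N),((D,G),B)).
The other lineage descending from that same node — the sister group — is ((E,((A,F),J)),N); its 5 tips in alphabetical order are the answer.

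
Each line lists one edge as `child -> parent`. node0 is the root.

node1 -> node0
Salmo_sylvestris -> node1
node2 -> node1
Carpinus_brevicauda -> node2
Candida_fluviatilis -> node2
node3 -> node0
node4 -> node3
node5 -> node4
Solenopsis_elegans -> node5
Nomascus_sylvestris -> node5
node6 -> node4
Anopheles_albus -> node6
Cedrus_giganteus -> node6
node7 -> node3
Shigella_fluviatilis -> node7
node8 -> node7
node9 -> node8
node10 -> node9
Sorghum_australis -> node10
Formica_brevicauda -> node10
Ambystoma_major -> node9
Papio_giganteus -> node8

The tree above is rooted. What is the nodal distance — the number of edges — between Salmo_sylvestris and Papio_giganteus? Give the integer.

6

The MRCA of Salmo_sylvestris and Papio_giganteus is the root of the tree.
From Salmo_sylvestris up to that node: 2 branches. From Papio_giganteus up to the same node: 4 branches. Total: 2 + 4 = 6.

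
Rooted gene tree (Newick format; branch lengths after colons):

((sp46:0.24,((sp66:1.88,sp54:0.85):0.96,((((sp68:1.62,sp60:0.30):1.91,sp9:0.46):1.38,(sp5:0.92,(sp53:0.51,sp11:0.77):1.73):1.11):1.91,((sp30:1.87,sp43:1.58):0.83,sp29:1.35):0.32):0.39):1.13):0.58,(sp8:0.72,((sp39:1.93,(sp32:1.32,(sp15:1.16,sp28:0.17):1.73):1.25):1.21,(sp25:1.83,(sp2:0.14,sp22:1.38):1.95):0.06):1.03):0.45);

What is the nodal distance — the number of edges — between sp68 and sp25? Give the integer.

11

The MRCA of sp68 and sp25 is the root of the tree.
From sp68 up to that node: 7 branches. From sp25 up to the same node: 4 branches. Total: 7 + 4 = 11.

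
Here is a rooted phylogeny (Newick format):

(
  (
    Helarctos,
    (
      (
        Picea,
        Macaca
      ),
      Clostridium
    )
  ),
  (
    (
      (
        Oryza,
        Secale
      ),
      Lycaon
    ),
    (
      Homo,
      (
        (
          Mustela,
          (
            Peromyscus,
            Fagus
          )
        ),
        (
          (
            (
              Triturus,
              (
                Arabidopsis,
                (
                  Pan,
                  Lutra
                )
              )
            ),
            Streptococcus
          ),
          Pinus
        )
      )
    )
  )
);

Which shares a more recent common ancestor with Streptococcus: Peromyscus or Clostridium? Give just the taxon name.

Peromyscus

The MRCA of Streptococcus and Peromyscus subtends ((Mustela,(Peromyscus,Fagus)),(((Triturus,(Arabidopsis,(Pan,Lutra))),Streptococcus),Pinus)) (9 taxa).
The MRCA of Streptococcus and Clostridium is the root, subtending the entire tree (17 taxa).
The first is nested inside the second, so Streptococcus shares a more recent common ancestor with Peromyscus.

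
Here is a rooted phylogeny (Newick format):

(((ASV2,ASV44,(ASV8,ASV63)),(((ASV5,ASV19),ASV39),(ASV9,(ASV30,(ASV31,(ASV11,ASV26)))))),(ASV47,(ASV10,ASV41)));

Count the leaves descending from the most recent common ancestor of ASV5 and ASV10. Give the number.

The MRCA of ASV5 and ASV10 is the root, so the clade is the entire tree.
That clade contains 15 terminal taxa: ASV10, ASV11, ASV19, ASV2, ASV26, ASV30, ASV31, ASV39, ASV41, ASV44, ASV47, ASV5, ASV63, ASV8, ASV9.

15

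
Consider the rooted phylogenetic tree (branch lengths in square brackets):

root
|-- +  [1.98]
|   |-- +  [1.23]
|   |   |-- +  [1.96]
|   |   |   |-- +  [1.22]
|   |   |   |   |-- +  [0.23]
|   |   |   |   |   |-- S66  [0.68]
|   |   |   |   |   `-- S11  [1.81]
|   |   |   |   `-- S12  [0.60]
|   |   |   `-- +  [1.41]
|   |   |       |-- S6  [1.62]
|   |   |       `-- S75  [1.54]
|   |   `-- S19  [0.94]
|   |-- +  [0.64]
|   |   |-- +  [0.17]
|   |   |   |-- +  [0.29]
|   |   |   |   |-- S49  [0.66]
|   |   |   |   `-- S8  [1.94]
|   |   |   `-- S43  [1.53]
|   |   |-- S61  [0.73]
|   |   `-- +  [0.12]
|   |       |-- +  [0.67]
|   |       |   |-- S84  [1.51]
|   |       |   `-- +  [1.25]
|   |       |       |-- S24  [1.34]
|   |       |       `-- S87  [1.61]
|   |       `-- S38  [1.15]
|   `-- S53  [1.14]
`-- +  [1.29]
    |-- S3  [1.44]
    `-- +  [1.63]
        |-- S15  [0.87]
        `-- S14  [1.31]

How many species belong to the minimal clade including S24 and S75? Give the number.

The MRCA of S24 and S75 is the node subtending (((((S66,S11),S12),(S6,S75)),S19),(((S49,S8),S43),S61,((S84,(S24,S87)),S38)),S53).
That clade contains 15 terminal taxa: S11, S12, S19, S24, S38, S43, S49, S53, S6, S61, S66, S75, S8, S84, S87.

15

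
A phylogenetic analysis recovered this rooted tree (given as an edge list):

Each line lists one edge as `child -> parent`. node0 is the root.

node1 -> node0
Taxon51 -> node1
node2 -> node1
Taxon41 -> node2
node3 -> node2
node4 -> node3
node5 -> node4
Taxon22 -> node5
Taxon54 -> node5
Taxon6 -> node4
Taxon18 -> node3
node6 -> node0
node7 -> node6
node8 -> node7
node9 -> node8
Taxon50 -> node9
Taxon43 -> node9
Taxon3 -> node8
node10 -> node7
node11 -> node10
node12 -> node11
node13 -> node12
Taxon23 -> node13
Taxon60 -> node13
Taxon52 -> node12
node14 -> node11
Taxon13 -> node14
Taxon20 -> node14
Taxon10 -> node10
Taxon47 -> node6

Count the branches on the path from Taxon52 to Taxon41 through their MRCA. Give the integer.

9

The MRCA of Taxon52 and Taxon41 is the root of the tree.
From Taxon52 up to that node: 6 branches. From Taxon41 up to the same node: 3 branches. Total: 6 + 3 = 9.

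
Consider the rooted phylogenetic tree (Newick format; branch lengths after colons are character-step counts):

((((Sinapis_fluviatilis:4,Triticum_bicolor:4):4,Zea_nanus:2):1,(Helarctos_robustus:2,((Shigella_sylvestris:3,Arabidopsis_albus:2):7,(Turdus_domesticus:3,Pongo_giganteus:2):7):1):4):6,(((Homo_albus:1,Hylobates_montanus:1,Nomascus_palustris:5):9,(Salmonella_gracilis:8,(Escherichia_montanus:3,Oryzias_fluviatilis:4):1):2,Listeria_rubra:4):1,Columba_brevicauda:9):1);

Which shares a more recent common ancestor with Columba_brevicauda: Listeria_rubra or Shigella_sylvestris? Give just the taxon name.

The MRCA of Columba_brevicauda and Listeria_rubra subtends (((Homo_albus,Hylobates_montanus,Nomascus_palustris),(Salmonella_gracilis,(Escherichia_montanus,Oryzias_fluviatilis)),Listeria_rubra),Columba_brevicauda) (8 taxa).
The MRCA of Columba_brevicauda and Shigella_sylvestris is the root, subtending the entire tree (16 taxa).
The first is nested inside the second, so Columba_brevicauda shares a more recent common ancestor with Listeria_rubra.

Listeria_rubra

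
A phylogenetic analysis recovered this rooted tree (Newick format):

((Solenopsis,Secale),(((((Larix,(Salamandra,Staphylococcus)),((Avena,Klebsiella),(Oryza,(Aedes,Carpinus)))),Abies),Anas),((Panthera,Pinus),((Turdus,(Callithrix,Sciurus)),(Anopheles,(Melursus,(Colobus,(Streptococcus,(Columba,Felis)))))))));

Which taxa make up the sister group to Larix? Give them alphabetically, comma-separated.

Salamandra, Staphylococcus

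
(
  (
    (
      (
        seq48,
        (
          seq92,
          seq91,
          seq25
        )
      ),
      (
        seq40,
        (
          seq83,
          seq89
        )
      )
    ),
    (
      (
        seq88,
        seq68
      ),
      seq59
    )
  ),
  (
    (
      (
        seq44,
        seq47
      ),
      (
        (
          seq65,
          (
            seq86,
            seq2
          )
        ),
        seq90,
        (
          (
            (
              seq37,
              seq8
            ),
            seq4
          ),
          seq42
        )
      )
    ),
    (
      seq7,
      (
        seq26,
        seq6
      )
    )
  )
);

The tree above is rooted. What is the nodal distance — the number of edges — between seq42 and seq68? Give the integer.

The MRCA of seq42 and seq68 is the root of the tree.
From seq42 up to that node: 5 branches. From seq68 up to the same node: 4 branches. Total: 5 + 4 = 9.

9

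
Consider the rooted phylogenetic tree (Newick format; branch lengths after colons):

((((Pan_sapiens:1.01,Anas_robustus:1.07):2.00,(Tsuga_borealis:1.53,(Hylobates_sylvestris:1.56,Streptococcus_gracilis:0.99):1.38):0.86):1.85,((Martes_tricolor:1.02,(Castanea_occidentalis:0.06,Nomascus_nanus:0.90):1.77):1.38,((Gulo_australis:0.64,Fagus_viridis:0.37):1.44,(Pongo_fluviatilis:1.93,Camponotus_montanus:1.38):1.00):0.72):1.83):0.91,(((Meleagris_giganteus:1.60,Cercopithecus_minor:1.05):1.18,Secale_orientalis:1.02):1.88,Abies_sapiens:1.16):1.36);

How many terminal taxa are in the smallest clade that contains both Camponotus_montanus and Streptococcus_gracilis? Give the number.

The MRCA of Camponotus_montanus and Streptococcus_gracilis is the node subtending (((Pan_sapiens,Anas_robustus),(Tsuga_borealis,(Hylobates_sylvestris,Streptococcus_gracilis))),((Martes_tricolor,(Castanea_occidentalis,Nomascus_nanus)),((Gulo_australis,Fagus_viridis),(Pongo_fluviatilis,Camponotus_montanus)))).
That clade contains 12 terminal taxa: Anas_robustus, Camponotus_montanus, Castanea_occidentalis, Fagus_viridis, Gulo_australis, Hylobates_sylvestris, Martes_tricolor, Nomascus_nanus, Pan_sapiens, Pongo_fluviatilis, Streptococcus_gracilis, Tsuga_borealis.

12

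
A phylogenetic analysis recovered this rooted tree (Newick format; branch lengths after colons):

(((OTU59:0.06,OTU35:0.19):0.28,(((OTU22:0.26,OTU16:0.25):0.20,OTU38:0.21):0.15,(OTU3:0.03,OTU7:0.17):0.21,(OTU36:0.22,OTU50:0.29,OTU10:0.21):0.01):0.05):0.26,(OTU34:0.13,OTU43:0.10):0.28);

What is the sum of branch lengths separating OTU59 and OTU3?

The path runs OTU59 → … → MRCA → … → OTU3; the MRCA is the node subtending ((OTU59,OTU35),(((OTU22,OTU16),OTU38),(OTU3,OTU7),(OTU36,OTU50,OTU10))).
Branch lengths along that path: 0.06 + 0.28 + 0.05 + 0.21 + 0.03 = 0.63.

0.63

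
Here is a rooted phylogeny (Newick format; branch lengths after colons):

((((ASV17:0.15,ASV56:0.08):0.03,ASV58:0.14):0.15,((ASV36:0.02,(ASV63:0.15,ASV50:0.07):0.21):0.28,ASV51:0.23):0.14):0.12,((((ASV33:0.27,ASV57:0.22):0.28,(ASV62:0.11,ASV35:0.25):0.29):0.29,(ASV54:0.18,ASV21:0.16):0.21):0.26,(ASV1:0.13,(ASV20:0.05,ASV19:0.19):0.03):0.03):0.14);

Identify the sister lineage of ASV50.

ASV50 attaches to the tree at the node subtending (ASV63,ASV50).
The other lineage descending from that same node — the sister group — is the single tip ASV63.

ASV63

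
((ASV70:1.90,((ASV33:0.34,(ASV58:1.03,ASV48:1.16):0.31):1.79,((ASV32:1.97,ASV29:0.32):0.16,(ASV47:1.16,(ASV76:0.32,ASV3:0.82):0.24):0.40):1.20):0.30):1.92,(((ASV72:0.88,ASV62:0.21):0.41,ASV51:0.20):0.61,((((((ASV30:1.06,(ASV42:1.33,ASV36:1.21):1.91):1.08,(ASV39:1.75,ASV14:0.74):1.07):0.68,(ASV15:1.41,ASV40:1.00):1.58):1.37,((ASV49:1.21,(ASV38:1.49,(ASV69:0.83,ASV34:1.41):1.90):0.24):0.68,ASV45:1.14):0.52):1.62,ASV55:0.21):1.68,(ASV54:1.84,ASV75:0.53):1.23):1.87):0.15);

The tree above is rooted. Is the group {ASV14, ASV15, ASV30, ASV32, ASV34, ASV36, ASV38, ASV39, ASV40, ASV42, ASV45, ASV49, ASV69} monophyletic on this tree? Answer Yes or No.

No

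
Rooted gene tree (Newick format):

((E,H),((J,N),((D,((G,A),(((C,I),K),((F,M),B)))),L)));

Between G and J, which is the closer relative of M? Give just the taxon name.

The MRCA of M and G subtends ((G,A),(((C,I),K),((F,M),B))) (8 taxa).
The MRCA of M and J subtends ((J,N),((D,((G,A),(((C,I),K),((F,M),B)))),L)) (12 taxa).
The first is nested inside the second, so M shares a more recent common ancestor with G.

G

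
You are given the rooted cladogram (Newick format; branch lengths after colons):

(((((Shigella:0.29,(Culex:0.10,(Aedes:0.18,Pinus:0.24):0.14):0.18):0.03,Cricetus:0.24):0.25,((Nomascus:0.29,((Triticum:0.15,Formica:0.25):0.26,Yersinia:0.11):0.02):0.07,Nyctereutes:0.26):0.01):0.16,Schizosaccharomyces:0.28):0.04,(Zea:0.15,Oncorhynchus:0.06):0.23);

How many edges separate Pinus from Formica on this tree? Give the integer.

10

The MRCA of Pinus and Formica is the node subtending (((Shigella,(Culex,(Aedes,Pinus))),Cricetus),((Nomascus,((Triticum,Formica),Yersinia)),Nyctereutes)).
From Pinus up to that node: 5 branches. From Formica up to the same node: 5 branches. Total: 5 + 5 = 10.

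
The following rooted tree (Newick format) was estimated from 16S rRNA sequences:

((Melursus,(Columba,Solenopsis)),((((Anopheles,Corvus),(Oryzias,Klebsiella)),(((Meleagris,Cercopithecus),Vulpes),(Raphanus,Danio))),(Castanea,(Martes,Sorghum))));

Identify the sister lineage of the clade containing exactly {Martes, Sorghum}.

The clade containing exactly {Martes, Sorghum} attaches to the tree at the node subtending (Castanea,(Martes,Sorghum)).
The other lineage descending from that same node — the sister group — is the single tip Castanea.

Castanea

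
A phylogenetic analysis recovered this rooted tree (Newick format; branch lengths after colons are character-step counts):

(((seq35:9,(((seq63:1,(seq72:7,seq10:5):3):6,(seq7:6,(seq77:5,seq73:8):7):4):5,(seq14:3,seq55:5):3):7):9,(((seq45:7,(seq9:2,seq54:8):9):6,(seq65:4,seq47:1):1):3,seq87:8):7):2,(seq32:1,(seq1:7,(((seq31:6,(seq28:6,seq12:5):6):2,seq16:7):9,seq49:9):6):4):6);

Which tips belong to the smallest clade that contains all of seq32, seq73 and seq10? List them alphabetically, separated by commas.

seq1, seq10, seq12, seq14, seq16, seq28, seq31, seq32, seq35, seq45, seq47, seq49, seq54, seq55, seq63, seq65, seq7, seq72, seq73, seq77, seq87, seq9

Tracing seq32: it sits inside (seq32,(seq1,(((seq31,(seq28,seq12)),seq16),seq49))).
Tracing seq73: it sits inside (seq77,seq73).
Tracing seq10: it sits inside (seq72,seq10).
The smallest clade enclosing all 3 is the whole tree (their MRCA is the root), so the answer is all 22 tips in alphabetical order.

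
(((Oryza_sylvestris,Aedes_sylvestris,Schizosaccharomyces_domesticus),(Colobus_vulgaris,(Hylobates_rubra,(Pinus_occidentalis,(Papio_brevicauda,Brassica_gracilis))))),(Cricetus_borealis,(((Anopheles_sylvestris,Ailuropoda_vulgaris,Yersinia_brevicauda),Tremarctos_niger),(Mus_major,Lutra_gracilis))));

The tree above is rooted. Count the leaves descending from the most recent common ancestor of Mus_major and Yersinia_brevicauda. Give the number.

The MRCA of Mus_major and Yersinia_brevicauda is the node subtending (((Anopheles_sylvestris,Ailuropoda_vulgaris,Yersinia_brevicauda),Tremarctos_niger),(Mus_major,Lutra_gracilis)).
That clade contains 6 terminal taxa: Ailuropoda_vulgaris, Anopheles_sylvestris, Lutra_gracilis, Mus_major, Tremarctos_niger, Yersinia_brevicauda.

6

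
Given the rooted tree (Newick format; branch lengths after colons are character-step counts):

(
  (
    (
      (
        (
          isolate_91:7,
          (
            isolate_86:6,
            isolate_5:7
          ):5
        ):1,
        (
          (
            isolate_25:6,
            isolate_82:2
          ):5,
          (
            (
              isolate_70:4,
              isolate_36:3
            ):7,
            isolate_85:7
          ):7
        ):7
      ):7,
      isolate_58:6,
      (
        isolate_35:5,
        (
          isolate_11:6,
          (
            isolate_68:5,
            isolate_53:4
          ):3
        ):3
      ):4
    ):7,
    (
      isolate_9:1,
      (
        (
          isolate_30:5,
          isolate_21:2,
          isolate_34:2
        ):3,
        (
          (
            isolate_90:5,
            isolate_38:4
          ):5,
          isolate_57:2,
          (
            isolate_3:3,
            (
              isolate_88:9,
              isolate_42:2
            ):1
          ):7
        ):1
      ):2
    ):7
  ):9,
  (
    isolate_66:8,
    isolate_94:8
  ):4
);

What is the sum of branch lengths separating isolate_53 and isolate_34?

35

The path runs isolate_53 → … → MRCA → … → isolate_34; the MRCA is the node subtending ((((isolate_91,(isolate_86,isolate_5)),((isolate_25,isolate_82),((isolate_70,isolate_36),isolate_85))),isolate_58,(isolate_35,(isolate_11,(isolate_68,isolate_53)))),(isolate_9,((isolate_30,isolate_21,isolate_34),((isolate_90,isolate_38),isolate_57,(isolate_3,(isolate_88,isolate_42)))))).
Branch lengths along that path: 4 + 3 + 3 + 4 + 7 + 7 + 2 + 3 + 2 = 35.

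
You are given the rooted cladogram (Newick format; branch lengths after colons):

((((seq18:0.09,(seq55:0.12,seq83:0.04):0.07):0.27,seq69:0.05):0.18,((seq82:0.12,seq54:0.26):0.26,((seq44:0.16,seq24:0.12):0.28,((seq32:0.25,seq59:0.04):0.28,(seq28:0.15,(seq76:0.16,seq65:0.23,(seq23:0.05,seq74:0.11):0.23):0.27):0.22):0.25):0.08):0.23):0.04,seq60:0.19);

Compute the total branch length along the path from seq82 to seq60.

The path runs seq82 → … → MRCA → … → seq60; the MRCA is the root of the tree.
Branch lengths along that path: 0.12 + 0.26 + 0.23 + 0.04 + 0.19 = 0.84.

0.84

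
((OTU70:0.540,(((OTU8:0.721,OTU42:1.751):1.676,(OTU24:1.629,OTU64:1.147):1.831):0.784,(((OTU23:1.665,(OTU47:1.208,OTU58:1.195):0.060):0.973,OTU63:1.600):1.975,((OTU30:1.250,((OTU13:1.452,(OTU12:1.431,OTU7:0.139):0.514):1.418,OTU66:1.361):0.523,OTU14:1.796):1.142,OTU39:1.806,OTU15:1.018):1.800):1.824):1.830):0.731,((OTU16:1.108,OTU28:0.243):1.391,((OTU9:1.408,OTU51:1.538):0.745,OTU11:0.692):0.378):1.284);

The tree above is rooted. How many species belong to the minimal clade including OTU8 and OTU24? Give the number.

4

The MRCA of OTU8 and OTU24 is the node subtending ((OTU8,OTU42),(OTU24,OTU64)).
That clade contains 4 terminal taxa: OTU24, OTU42, OTU64, OTU8.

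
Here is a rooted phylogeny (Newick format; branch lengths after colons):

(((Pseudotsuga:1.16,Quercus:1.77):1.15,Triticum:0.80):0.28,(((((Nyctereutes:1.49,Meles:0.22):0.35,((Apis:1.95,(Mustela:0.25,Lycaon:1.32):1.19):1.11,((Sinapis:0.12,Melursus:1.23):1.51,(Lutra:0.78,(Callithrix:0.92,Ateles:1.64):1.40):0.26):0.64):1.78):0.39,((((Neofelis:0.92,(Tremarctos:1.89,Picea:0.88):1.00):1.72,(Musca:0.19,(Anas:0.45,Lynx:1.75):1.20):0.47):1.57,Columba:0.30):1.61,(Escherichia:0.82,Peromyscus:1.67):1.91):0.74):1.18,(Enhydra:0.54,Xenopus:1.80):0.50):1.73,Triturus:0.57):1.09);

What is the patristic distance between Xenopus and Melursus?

9.03

The path runs Xenopus → … → MRCA → … → Melursus; the MRCA is the node subtending ((((Nyctereutes,Meles),((Apis,(Mustela,Lycaon)),((Sinapis,Melursus),(Lutra,(Callithrix,Ateles))))),((((Neofelis,(Tremarctos,Picea)),(Musca,(Anas,Lynx))),Columba),(Escherichia,Peromyscus))),(Enhydra,Xenopus)).
Branch lengths along that path: 1.80 + 0.50 + 1.18 + 0.39 + 1.78 + 0.64 + 1.51 + 1.23 = 9.03.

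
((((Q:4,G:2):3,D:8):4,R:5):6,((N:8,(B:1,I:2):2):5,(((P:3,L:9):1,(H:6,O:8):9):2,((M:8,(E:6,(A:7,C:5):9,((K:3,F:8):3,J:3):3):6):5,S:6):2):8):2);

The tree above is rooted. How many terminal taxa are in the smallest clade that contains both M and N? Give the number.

The MRCA of M and N is the node subtending ((N,(B,I)),(((P,L),(H,O)),((M,(E,(A,C),((K,F),J))),S))).
That clade contains 15 terminal taxa: A, B, C, E, F, H, I, J, K, L, M, N, O, P, S.

15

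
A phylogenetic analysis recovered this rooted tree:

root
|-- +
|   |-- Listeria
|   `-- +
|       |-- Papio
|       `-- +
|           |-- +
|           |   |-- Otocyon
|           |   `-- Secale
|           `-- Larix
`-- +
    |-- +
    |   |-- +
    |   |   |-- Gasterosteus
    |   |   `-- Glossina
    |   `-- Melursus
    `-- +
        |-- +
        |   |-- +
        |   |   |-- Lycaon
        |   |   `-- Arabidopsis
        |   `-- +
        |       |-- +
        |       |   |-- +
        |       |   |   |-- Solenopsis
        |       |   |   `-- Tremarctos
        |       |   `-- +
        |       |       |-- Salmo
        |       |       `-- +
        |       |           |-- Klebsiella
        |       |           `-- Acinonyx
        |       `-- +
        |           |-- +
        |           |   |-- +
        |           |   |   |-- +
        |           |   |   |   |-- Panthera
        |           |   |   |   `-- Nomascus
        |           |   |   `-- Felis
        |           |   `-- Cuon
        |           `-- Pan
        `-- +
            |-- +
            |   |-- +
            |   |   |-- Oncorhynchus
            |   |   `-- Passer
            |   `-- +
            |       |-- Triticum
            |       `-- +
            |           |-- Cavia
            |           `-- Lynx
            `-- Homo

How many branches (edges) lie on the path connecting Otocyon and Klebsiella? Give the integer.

The MRCA of Otocyon and Klebsiella is the root of the tree.
From Otocyon up to that node: 5 branches. From Klebsiella up to the same node: 8 branches. Total: 5 + 8 = 13.

13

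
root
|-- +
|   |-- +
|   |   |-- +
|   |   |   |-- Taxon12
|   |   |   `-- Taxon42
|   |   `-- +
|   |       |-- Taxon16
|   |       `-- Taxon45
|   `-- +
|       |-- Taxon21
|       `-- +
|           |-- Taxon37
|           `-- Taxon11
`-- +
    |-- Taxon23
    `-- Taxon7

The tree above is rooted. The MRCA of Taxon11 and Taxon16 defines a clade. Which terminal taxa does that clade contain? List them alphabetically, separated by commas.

Tracing Taxon11: it sits inside (Taxon37,Taxon11).
Tracing Taxon16: it sits inside (Taxon16,Taxon45).
The smallest clade enclosing both is (((Taxon12,Taxon42),(Taxon16,Taxon45)),(Taxon21,(Taxon37,Taxon11))); the answer is its 7 terminal taxa in alphabetical order.

Taxon11, Taxon12, Taxon16, Taxon21, Taxon37, Taxon42, Taxon45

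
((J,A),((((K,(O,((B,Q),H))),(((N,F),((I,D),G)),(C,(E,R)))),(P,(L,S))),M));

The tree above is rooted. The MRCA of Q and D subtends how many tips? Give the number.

13

The MRCA of Q and D is the node subtending ((K,(O,((B,Q),H))),(((N,F),((I,D),G)),(C,(E,R)))).
That clade contains 13 terminal taxa: B, C, D, E, F, G, H, I, K, N, O, Q, R.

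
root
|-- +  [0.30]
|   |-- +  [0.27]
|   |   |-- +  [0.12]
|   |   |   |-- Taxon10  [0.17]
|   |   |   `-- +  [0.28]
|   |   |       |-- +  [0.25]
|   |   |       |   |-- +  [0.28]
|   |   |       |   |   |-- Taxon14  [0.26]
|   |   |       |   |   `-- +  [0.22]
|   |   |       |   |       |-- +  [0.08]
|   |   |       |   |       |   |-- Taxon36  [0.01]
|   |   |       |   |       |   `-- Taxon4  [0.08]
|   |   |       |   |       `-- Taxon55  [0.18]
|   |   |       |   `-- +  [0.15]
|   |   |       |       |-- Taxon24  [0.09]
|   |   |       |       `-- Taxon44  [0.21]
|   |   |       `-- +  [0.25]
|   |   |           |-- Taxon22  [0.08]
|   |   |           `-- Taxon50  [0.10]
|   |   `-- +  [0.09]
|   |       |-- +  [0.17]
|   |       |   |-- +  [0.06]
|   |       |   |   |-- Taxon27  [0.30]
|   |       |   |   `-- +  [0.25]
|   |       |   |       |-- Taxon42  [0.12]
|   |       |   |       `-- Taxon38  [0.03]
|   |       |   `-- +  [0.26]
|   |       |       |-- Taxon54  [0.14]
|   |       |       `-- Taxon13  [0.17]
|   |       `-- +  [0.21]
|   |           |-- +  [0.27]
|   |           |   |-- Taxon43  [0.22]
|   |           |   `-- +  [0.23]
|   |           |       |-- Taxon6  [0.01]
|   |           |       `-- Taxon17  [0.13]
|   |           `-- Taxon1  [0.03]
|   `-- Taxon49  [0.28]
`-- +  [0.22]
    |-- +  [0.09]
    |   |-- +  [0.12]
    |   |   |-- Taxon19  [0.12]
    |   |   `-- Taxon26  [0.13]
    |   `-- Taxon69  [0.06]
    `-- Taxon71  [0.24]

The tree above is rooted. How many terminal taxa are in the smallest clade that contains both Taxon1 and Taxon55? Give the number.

18

The MRCA of Taxon1 and Taxon55 is the node subtending ((Taxon10,(((Taxon14,((Taxon36,Taxon4),Taxon55)),(Taxon24,Taxon44)),(Taxon22,Taxon50))),(((Taxon27,(Taxon42,Taxon38)),(Taxon54,Taxon13)),((Taxon43,(Taxon6,Taxon17)),Taxon1))).
That clade contains 18 terminal taxa: Taxon1, Taxon10, Taxon13, Taxon14, Taxon17, Taxon22, Taxon24, Taxon27, Taxon36, Taxon38, Taxon4, Taxon42, Taxon43, Taxon44, Taxon50, Taxon54, Taxon55, Taxon6.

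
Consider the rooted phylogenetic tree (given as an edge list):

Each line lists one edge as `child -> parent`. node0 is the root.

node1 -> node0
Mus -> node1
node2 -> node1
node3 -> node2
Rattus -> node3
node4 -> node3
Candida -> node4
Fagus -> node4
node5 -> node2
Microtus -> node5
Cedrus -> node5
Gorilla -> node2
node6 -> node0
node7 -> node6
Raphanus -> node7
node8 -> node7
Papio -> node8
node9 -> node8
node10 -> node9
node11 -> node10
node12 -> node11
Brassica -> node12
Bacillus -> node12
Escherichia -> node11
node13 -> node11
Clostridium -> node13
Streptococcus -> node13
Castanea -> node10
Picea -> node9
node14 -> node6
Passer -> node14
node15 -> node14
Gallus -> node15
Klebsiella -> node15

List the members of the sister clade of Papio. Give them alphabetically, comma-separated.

Bacillus, Brassica, Castanea, Clostridium, Escherichia, Picea, Streptococcus

Papio attaches to the tree at the node subtending (Papio,((((Brassica,Bacillus),Escherichia,(Clostridium,Streptococcus)),Castanea),Picea)).
The other lineage descending from that same node — the sister group — is ((((Brassica,Bacillus),Escherichia,(Clostridium,Streptococcus)),Castanea),Picea); its 7 tips in alphabetical order are the answer.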